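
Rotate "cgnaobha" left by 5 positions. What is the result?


Input: "cgnaobha", rotate left by 5
First 5 characters: "cgnao"
Remaining characters: "bha"
Concatenate remaining + first: "bha" + "cgnao" = "bhacgnao"

bhacgnao


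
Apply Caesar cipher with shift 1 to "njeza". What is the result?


Caesar cipher: shift "njeza" by 1
  'n' (pos 13) + 1 = pos 14 = 'o'
  'j' (pos 9) + 1 = pos 10 = 'k'
  'e' (pos 4) + 1 = pos 5 = 'f'
  'z' (pos 25) + 1 = pos 0 = 'a'
  'a' (pos 0) + 1 = pos 1 = 'b'
Result: okfab

okfab


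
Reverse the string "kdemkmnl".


Input: kdemkmnl
Reading characters right to left:
  Position 7: 'l'
  Position 6: 'n'
  Position 5: 'm'
  Position 4: 'k'
  Position 3: 'm'
  Position 2: 'e'
  Position 1: 'd'
  Position 0: 'k'
Reversed: lnmkmedk

lnmkmedk


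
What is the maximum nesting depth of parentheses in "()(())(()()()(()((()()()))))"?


Input: "()(())(()()()(()((()()()))))"
Tracking depth:
  Position 0 '(': depth becomes 1
  Position 1 ')': depth becomes 0
  Position 2 '(': depth becomes 1
  Position 3 '(': depth becomes 2
  Position 4 ')': depth becomes 1
  Position 5 ')': depth becomes 0
  Position 6 '(': depth becomes 1
  Position 7 '(': depth becomes 2
  Position 8 ')': depth becomes 1
  Position 9 '(': depth becomes 2
  Position 10 ')': depth becomes 1
  Position 11 '(': depth becomes 2
  Position 12 ')': depth becomes 1
  Position 13 '(': depth becomes 2
  Position 14 '(': depth becomes 3
  Position 15 ')': depth becomes 2
  Position 16 '(': depth becomes 3
  Position 17 '(': depth becomes 4
  Position 18 '(': depth becomes 5
  Position 19 ')': depth becomes 4
  Position 20 '(': depth becomes 5
  Position 21 ')': depth becomes 4
  Position 22 '(': depth becomes 5
  Position 23 ')': depth becomes 4
  Position 24 ')': depth becomes 3
  Position 25 ')': depth becomes 2
  Position 26 ')': depth becomes 1
  Position 27 ')': depth becomes 0
Maximum depth reached: 5

5


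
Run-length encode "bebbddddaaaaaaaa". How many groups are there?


Input: bebbddddaaaaaaaa
Scanning for consecutive runs:
  Group 1: 'b' x 1 (positions 0-0)
  Group 2: 'e' x 1 (positions 1-1)
  Group 3: 'b' x 2 (positions 2-3)
  Group 4: 'd' x 4 (positions 4-7)
  Group 5: 'a' x 8 (positions 8-15)
Total groups: 5

5


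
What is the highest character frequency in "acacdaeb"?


Input: acacdaeb
Character counts:
  'a': 3
  'b': 1
  'c': 2
  'd': 1
  'e': 1
Maximum frequency: 3

3


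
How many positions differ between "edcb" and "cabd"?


Comparing "edcb" and "cabd" position by position:
  Position 0: 'e' vs 'c' => DIFFER
  Position 1: 'd' vs 'a' => DIFFER
  Position 2: 'c' vs 'b' => DIFFER
  Position 3: 'b' vs 'd' => DIFFER
Positions that differ: 4

4


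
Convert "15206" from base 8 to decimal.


Input: "15206" in base 8
Positional expansion:
  Digit '1' (value 1) x 8^4 = 4096
  Digit '5' (value 5) x 8^3 = 2560
  Digit '2' (value 2) x 8^2 = 128
  Digit '0' (value 0) x 8^1 = 0
  Digit '6' (value 6) x 8^0 = 6
Sum = 6790

6790


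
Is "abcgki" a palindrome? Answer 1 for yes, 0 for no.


Input: abcgki
Reversed: ikgcba
  Compare pos 0 ('a') with pos 5 ('i'): MISMATCH
  Compare pos 1 ('b') with pos 4 ('k'): MISMATCH
  Compare pos 2 ('c') with pos 3 ('g'): MISMATCH
Result: not a palindrome

0


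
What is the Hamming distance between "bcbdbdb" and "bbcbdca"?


Comparing "bcbdbdb" and "bbcbdca" position by position:
  Position 0: 'b' vs 'b' => same
  Position 1: 'c' vs 'b' => differ
  Position 2: 'b' vs 'c' => differ
  Position 3: 'd' vs 'b' => differ
  Position 4: 'b' vs 'd' => differ
  Position 5: 'd' vs 'c' => differ
  Position 6: 'b' vs 'a' => differ
Total differences (Hamming distance): 6

6


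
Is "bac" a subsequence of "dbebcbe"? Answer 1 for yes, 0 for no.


Check if "bac" is a subsequence of "dbebcbe"
Greedy scan:
  Position 0 ('d'): no match needed
  Position 1 ('b'): matches sub[0] = 'b'
  Position 2 ('e'): no match needed
  Position 3 ('b'): no match needed
  Position 4 ('c'): no match needed
  Position 5 ('b'): no match needed
  Position 6 ('e'): no match needed
Only matched 1/3 characters => not a subsequence

0


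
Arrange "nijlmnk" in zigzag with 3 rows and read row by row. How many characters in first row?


Zigzag "nijlmnk" into 3 rows:
Placing characters:
  'n' => row 0
  'i' => row 1
  'j' => row 2
  'l' => row 1
  'm' => row 0
  'n' => row 1
  'k' => row 2
Rows:
  Row 0: "nm"
  Row 1: "iln"
  Row 2: "jk"
First row length: 2

2


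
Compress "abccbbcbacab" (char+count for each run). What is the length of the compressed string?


Input: abccbbcbacab
Runs:
  'a' x 1 => "a1"
  'b' x 1 => "b1"
  'c' x 2 => "c2"
  'b' x 2 => "b2"
  'c' x 1 => "c1"
  'b' x 1 => "b1"
  'a' x 1 => "a1"
  'c' x 1 => "c1"
  'a' x 1 => "a1"
  'b' x 1 => "b1"
Compressed: "a1b1c2b2c1b1a1c1a1b1"
Compressed length: 20

20


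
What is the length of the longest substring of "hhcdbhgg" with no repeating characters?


Input: "hhcdbhgg"
Sliding window (track last position of each char):
  Position 0 ('h'): window [0,0] length 1 -- new best
  Position 1 ('h'): repeat (last at 0), move window start to 1
  Position 1 ('h'): window [1,1] length 1
  Position 2 ('c'): window [1,2] length 2 -- new best
  Position 3 ('d'): window [1,3] length 3 -- new best
  Position 4 ('b'): window [1,4] length 4 -- new best
  Position 5 ('h'): repeat (last at 1), move window start to 2
  Position 5 ('h'): window [2,5] length 4
  Position 6 ('g'): window [2,6] length 5 -- new best
  Position 7 ('g'): repeat (last at 6), move window start to 7
  Position 7 ('g'): window [7,7] length 1
Longest substring with no repeats: "cdbhg" with length 5

5


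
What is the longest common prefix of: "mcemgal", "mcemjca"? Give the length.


Words: mcemgal, mcemjca
  Position 0: all 'm' => match
  Position 1: all 'c' => match
  Position 2: all 'e' => match
  Position 3: all 'm' => match
  Position 4: ('g', 'j') => mismatch, stop
LCP = "mcem" (length 4)

4


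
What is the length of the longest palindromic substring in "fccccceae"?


Input: "fccccceae"
Checking substrings for palindromes:
  [1:6] "ccccc" (len 5) => palindrome
  [1:5] "cccc" (len 4) => palindrome
  [2:6] "cccc" (len 4) => palindrome
  [1:4] "ccc" (len 3) => palindrome
  [2:5] "ccc" (len 3) => palindrome
  [3:6] "ccc" (len 3) => palindrome
Longest palindromic substring: "ccccc" with length 5

5


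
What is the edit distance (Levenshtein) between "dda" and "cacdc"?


Computing edit distance: "dda" -> "cacdc"
DP table:
           c    a    c    d    c
      0    1    2    3    4    5
  d   1    1    2    3    3    4
  d   2    2    2    3    3    4
  a   3    3    2    3    4    4
Edit distance = dp[3][5] = 4

4


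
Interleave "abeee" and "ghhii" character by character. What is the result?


Interleaving "abeee" and "ghhii":
  Position 0: 'a' from first, 'g' from second => "ag"
  Position 1: 'b' from first, 'h' from second => "bh"
  Position 2: 'e' from first, 'h' from second => "eh"
  Position 3: 'e' from first, 'i' from second => "ei"
  Position 4: 'e' from first, 'i' from second => "ei"
Result: agbheheiei

agbheheiei


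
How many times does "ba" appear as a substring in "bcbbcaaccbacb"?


Searching for "ba" in "bcbbcaaccbacb"
Scanning each position:
  Position 0: "bc" => no
  Position 1: "cb" => no
  Position 2: "bb" => no
  Position 3: "bc" => no
  Position 4: "ca" => no
  Position 5: "aa" => no
  Position 6: "ac" => no
  Position 7: "cc" => no
  Position 8: "cb" => no
  Position 9: "ba" => MATCH
  Position 10: "ac" => no
  Position 11: "cb" => no
Total occurrences: 1

1


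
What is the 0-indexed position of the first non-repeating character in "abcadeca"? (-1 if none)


Input: abcadeca
Character frequencies:
  'a': 3
  'b': 1
  'c': 2
  'd': 1
  'e': 1
Scanning left to right for freq == 1:
  Position 0 ('a'): freq=3, skip
  Position 1 ('b'): unique! => answer = 1

1


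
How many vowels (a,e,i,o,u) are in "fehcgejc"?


Input: fehcgejc
Checking each character:
  'f' at position 0: consonant
  'e' at position 1: vowel (running total: 1)
  'h' at position 2: consonant
  'c' at position 3: consonant
  'g' at position 4: consonant
  'e' at position 5: vowel (running total: 2)
  'j' at position 6: consonant
  'c' at position 7: consonant
Total vowels: 2

2


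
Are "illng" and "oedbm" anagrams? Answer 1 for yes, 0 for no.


Strings: "illng", "oedbm"
Sorted first:  gilln
Sorted second: bdemo
Differ at position 0: 'g' vs 'b' => not anagrams

0


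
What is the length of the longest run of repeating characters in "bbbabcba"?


Input: "bbbabcba"
Scanning for longest run:
  Position 1 ('b'): continues run of 'b', length=2
  Position 2 ('b'): continues run of 'b', length=3
  Position 3 ('a'): new char, reset run to 1
  Position 4 ('b'): new char, reset run to 1
  Position 5 ('c'): new char, reset run to 1
  Position 6 ('b'): new char, reset run to 1
  Position 7 ('a'): new char, reset run to 1
Longest run: 'b' with length 3

3


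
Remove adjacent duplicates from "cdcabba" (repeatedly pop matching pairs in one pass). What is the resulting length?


Input: cdcabba
Stack-based adjacent duplicate removal:
  Read 'c': push. Stack: c
  Read 'd': push. Stack: cd
  Read 'c': push. Stack: cdc
  Read 'a': push. Stack: cdca
  Read 'b': push. Stack: cdcab
  Read 'b': matches stack top 'b' => pop. Stack: cdca
  Read 'a': matches stack top 'a' => pop. Stack: cdc
Final stack: "cdc" (length 3)

3


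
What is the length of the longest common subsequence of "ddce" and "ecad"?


LCS of "ddce" and "ecad"
DP table:
           e    c    a    d
      0    0    0    0    0
  d   0    0    0    0    1
  d   0    0    0    0    1
  c   0    0    1    1    1
  e   0    1    1    1    1
LCS length = dp[4][4] = 1

1


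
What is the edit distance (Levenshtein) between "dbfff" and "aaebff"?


Computing edit distance: "dbfff" -> "aaebff"
DP table:
           a    a    e    b    f    f
      0    1    2    3    4    5    6
  d   1    1    2    3    4    5    6
  b   2    2    2    3    3    4    5
  f   3    3    3    3    4    3    4
  f   4    4    4    4    4    4    3
  f   5    5    5    5    5    4    4
Edit distance = dp[5][6] = 4

4


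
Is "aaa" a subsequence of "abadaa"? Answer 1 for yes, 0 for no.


Check if "aaa" is a subsequence of "abadaa"
Greedy scan:
  Position 0 ('a'): matches sub[0] = 'a'
  Position 1 ('b'): no match needed
  Position 2 ('a'): matches sub[1] = 'a'
  Position 3 ('d'): no match needed
  Position 4 ('a'): matches sub[2] = 'a'
  Position 5 ('a'): no match needed
All 3 characters matched => is a subsequence

1


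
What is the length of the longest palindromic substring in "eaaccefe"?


Input: "eaaccefe"
Checking substrings for palindromes:
  [5:8] "efe" (len 3) => palindrome
  [1:3] "aa" (len 2) => palindrome
  [3:5] "cc" (len 2) => palindrome
Longest palindromic substring: "efe" with length 3

3


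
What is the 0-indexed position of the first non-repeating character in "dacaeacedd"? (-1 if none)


Input: dacaeacedd
Character frequencies:
  'a': 3
  'c': 2
  'd': 3
  'e': 2
Scanning left to right for freq == 1:
  Position 0 ('d'): freq=3, skip
  Position 1 ('a'): freq=3, skip
  Position 2 ('c'): freq=2, skip
  Position 3 ('a'): freq=3, skip
  Position 4 ('e'): freq=2, skip
  Position 5 ('a'): freq=3, skip
  Position 6 ('c'): freq=2, skip
  Position 7 ('e'): freq=2, skip
  Position 8 ('d'): freq=3, skip
  Position 9 ('d'): freq=3, skip
  No unique character found => answer = -1

-1


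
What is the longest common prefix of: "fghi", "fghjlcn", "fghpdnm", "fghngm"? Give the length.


Words: fghi, fghjlcn, fghpdnm, fghngm
  Position 0: all 'f' => match
  Position 1: all 'g' => match
  Position 2: all 'h' => match
  Position 3: ('i', 'j', 'p', 'n') => mismatch, stop
LCP = "fgh" (length 3)

3


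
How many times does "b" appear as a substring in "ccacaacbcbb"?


Searching for "b" in "ccacaacbcbb"
Scanning each position:
  Position 0: "c" => no
  Position 1: "c" => no
  Position 2: "a" => no
  Position 3: "c" => no
  Position 4: "a" => no
  Position 5: "a" => no
  Position 6: "c" => no
  Position 7: "b" => MATCH
  Position 8: "c" => no
  Position 9: "b" => MATCH
  Position 10: "b" => MATCH
Total occurrences: 3

3


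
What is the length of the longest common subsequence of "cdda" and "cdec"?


LCS of "cdda" and "cdec"
DP table:
           c    d    e    c
      0    0    0    0    0
  c   0    1    1    1    1
  d   0    1    2    2    2
  d   0    1    2    2    2
  a   0    1    2    2    2
LCS length = dp[4][4] = 2

2


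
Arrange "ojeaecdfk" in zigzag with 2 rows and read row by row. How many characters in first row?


Zigzag "ojeaecdfk" into 2 rows:
Placing characters:
  'o' => row 0
  'j' => row 1
  'e' => row 0
  'a' => row 1
  'e' => row 0
  'c' => row 1
  'd' => row 0
  'f' => row 1
  'k' => row 0
Rows:
  Row 0: "oeedk"
  Row 1: "jacf"
First row length: 5

5


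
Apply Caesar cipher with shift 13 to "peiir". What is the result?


Caesar cipher: shift "peiir" by 13
  'p' (pos 15) + 13 = pos 2 = 'c'
  'e' (pos 4) + 13 = pos 17 = 'r'
  'i' (pos 8) + 13 = pos 21 = 'v'
  'i' (pos 8) + 13 = pos 21 = 'v'
  'r' (pos 17) + 13 = pos 4 = 'e'
Result: crvve

crvve


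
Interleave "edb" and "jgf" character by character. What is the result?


Interleaving "edb" and "jgf":
  Position 0: 'e' from first, 'j' from second => "ej"
  Position 1: 'd' from first, 'g' from second => "dg"
  Position 2: 'b' from first, 'f' from second => "bf"
Result: ejdgbf

ejdgbf


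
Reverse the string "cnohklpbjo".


Input: cnohklpbjo
Reading characters right to left:
  Position 9: 'o'
  Position 8: 'j'
  Position 7: 'b'
  Position 6: 'p'
  Position 5: 'l'
  Position 4: 'k'
  Position 3: 'h'
  Position 2: 'o'
  Position 1: 'n'
  Position 0: 'c'
Reversed: ojbplkhonc

ojbplkhonc


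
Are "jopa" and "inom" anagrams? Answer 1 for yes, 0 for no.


Strings: "jopa", "inom"
Sorted first:  ajop
Sorted second: imno
Differ at position 0: 'a' vs 'i' => not anagrams

0


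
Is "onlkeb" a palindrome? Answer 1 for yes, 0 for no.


Input: onlkeb
Reversed: beklno
  Compare pos 0 ('o') with pos 5 ('b'): MISMATCH
  Compare pos 1 ('n') with pos 4 ('e'): MISMATCH
  Compare pos 2 ('l') with pos 3 ('k'): MISMATCH
Result: not a palindrome

0


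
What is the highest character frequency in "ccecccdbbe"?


Input: ccecccdbbe
Character counts:
  'b': 2
  'c': 5
  'd': 1
  'e': 2
Maximum frequency: 5

5


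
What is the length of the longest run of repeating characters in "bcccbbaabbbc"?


Input: "bcccbbaabbbc"
Scanning for longest run:
  Position 1 ('c'): new char, reset run to 1
  Position 2 ('c'): continues run of 'c', length=2
  Position 3 ('c'): continues run of 'c', length=3
  Position 4 ('b'): new char, reset run to 1
  Position 5 ('b'): continues run of 'b', length=2
  Position 6 ('a'): new char, reset run to 1
  Position 7 ('a'): continues run of 'a', length=2
  Position 8 ('b'): new char, reset run to 1
  Position 9 ('b'): continues run of 'b', length=2
  Position 10 ('b'): continues run of 'b', length=3
  Position 11 ('c'): new char, reset run to 1
Longest run: 'c' with length 3

3


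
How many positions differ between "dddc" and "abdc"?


Comparing "dddc" and "abdc" position by position:
  Position 0: 'd' vs 'a' => DIFFER
  Position 1: 'd' vs 'b' => DIFFER
  Position 2: 'd' vs 'd' => same
  Position 3: 'c' vs 'c' => same
Positions that differ: 2

2


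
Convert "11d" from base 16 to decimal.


Input: "11d" in base 16
Positional expansion:
  Digit '1' (value 1) x 16^2 = 256
  Digit '1' (value 1) x 16^1 = 16
  Digit 'd' (value 13) x 16^0 = 13
Sum = 285

285


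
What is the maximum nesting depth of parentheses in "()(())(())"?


Input: "()(())(())"
Tracking depth:
  Position 0 '(': depth becomes 1
  Position 1 ')': depth becomes 0
  Position 2 '(': depth becomes 1
  Position 3 '(': depth becomes 2
  Position 4 ')': depth becomes 1
  Position 5 ')': depth becomes 0
  Position 6 '(': depth becomes 1
  Position 7 '(': depth becomes 2
  Position 8 ')': depth becomes 1
  Position 9 ')': depth becomes 0
Maximum depth reached: 2

2


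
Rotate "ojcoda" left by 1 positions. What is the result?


Input: "ojcoda", rotate left by 1
First 1 characters: "o"
Remaining characters: "jcoda"
Concatenate remaining + first: "jcoda" + "o" = "jcodao"

jcodao


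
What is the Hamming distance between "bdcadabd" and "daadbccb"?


Comparing "bdcadabd" and "daadbccb" position by position:
  Position 0: 'b' vs 'd' => differ
  Position 1: 'd' vs 'a' => differ
  Position 2: 'c' vs 'a' => differ
  Position 3: 'a' vs 'd' => differ
  Position 4: 'd' vs 'b' => differ
  Position 5: 'a' vs 'c' => differ
  Position 6: 'b' vs 'c' => differ
  Position 7: 'd' vs 'b' => differ
Total differences (Hamming distance): 8

8


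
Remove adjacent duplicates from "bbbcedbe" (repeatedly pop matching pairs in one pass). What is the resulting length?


Input: bbbcedbe
Stack-based adjacent duplicate removal:
  Read 'b': push. Stack: b
  Read 'b': matches stack top 'b' => pop. Stack: (empty)
  Read 'b': push. Stack: b
  Read 'c': push. Stack: bc
  Read 'e': push. Stack: bce
  Read 'd': push. Stack: bced
  Read 'b': push. Stack: bcedb
  Read 'e': push. Stack: bcedbe
Final stack: "bcedbe" (length 6)

6


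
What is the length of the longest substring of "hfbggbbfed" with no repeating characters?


Input: "hfbggbbfed"
Sliding window (track last position of each char):
  Position 0 ('h'): window [0,0] length 1 -- new best
  Position 1 ('f'): window [0,1] length 2 -- new best
  Position 2 ('b'): window [0,2] length 3 -- new best
  Position 3 ('g'): window [0,3] length 4 -- new best
  Position 4 ('g'): repeat (last at 3), move window start to 4
  Position 4 ('g'): window [4,4] length 1
  Position 5 ('b'): window [4,5] length 2
  Position 6 ('b'): repeat (last at 5), move window start to 6
  Position 6 ('b'): window [6,6] length 1
  Position 7 ('f'): window [6,7] length 2
  Position 8 ('e'): window [6,8] length 3
  Position 9 ('d'): window [6,9] length 4
Longest substring with no repeats: "hfbg" with length 4

4


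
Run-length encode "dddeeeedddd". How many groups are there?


Input: dddeeeedddd
Scanning for consecutive runs:
  Group 1: 'd' x 3 (positions 0-2)
  Group 2: 'e' x 4 (positions 3-6)
  Group 3: 'd' x 4 (positions 7-10)
Total groups: 3

3


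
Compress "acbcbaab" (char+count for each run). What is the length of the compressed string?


Input: acbcbaab
Runs:
  'a' x 1 => "a1"
  'c' x 1 => "c1"
  'b' x 1 => "b1"
  'c' x 1 => "c1"
  'b' x 1 => "b1"
  'a' x 2 => "a2"
  'b' x 1 => "b1"
Compressed: "a1c1b1c1b1a2b1"
Compressed length: 14

14


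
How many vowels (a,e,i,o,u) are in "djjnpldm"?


Input: djjnpldm
Checking each character:
  'd' at position 0: consonant
  'j' at position 1: consonant
  'j' at position 2: consonant
  'n' at position 3: consonant
  'p' at position 4: consonant
  'l' at position 5: consonant
  'd' at position 6: consonant
  'm' at position 7: consonant
Total vowels: 0

0


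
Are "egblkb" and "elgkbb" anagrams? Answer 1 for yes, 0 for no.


Strings: "egblkb", "elgkbb"
Sorted first:  bbegkl
Sorted second: bbegkl
Sorted forms match => anagrams

1


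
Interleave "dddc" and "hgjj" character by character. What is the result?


Interleaving "dddc" and "hgjj":
  Position 0: 'd' from first, 'h' from second => "dh"
  Position 1: 'd' from first, 'g' from second => "dg"
  Position 2: 'd' from first, 'j' from second => "dj"
  Position 3: 'c' from first, 'j' from second => "cj"
Result: dhdgdjcj

dhdgdjcj


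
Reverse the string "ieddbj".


Input: ieddbj
Reading characters right to left:
  Position 5: 'j'
  Position 4: 'b'
  Position 3: 'd'
  Position 2: 'd'
  Position 1: 'e'
  Position 0: 'i'
Reversed: jbddei

jbddei


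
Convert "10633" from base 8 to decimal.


Input: "10633" in base 8
Positional expansion:
  Digit '1' (value 1) x 8^4 = 4096
  Digit '0' (value 0) x 8^3 = 0
  Digit '6' (value 6) x 8^2 = 384
  Digit '3' (value 3) x 8^1 = 24
  Digit '3' (value 3) x 8^0 = 3
Sum = 4507

4507


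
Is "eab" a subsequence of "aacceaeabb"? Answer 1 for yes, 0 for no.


Check if "eab" is a subsequence of "aacceaeabb"
Greedy scan:
  Position 0 ('a'): no match needed
  Position 1 ('a'): no match needed
  Position 2 ('c'): no match needed
  Position 3 ('c'): no match needed
  Position 4 ('e'): matches sub[0] = 'e'
  Position 5 ('a'): matches sub[1] = 'a'
  Position 6 ('e'): no match needed
  Position 7 ('a'): no match needed
  Position 8 ('b'): matches sub[2] = 'b'
  Position 9 ('b'): no match needed
All 3 characters matched => is a subsequence

1


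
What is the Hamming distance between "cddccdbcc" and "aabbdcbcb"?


Comparing "cddccdbcc" and "aabbdcbcb" position by position:
  Position 0: 'c' vs 'a' => differ
  Position 1: 'd' vs 'a' => differ
  Position 2: 'd' vs 'b' => differ
  Position 3: 'c' vs 'b' => differ
  Position 4: 'c' vs 'd' => differ
  Position 5: 'd' vs 'c' => differ
  Position 6: 'b' vs 'b' => same
  Position 7: 'c' vs 'c' => same
  Position 8: 'c' vs 'b' => differ
Total differences (Hamming distance): 7

7


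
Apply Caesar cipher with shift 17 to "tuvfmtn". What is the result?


Caesar cipher: shift "tuvfmtn" by 17
  't' (pos 19) + 17 = pos 10 = 'k'
  'u' (pos 20) + 17 = pos 11 = 'l'
  'v' (pos 21) + 17 = pos 12 = 'm'
  'f' (pos 5) + 17 = pos 22 = 'w'
  'm' (pos 12) + 17 = pos 3 = 'd'
  't' (pos 19) + 17 = pos 10 = 'k'
  'n' (pos 13) + 17 = pos 4 = 'e'
Result: klmwdke

klmwdke


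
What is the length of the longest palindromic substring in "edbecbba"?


Input: "edbecbba"
Checking substrings for palindromes:
  [5:7] "bb" (len 2) => palindrome
Longest palindromic substring: "bb" with length 2

2


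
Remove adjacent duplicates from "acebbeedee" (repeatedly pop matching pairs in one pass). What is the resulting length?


Input: acebbeedee
Stack-based adjacent duplicate removal:
  Read 'a': push. Stack: a
  Read 'c': push. Stack: ac
  Read 'e': push. Stack: ace
  Read 'b': push. Stack: aceb
  Read 'b': matches stack top 'b' => pop. Stack: ace
  Read 'e': matches stack top 'e' => pop. Stack: ac
  Read 'e': push. Stack: ace
  Read 'd': push. Stack: aced
  Read 'e': push. Stack: acede
  Read 'e': matches stack top 'e' => pop. Stack: aced
Final stack: "aced" (length 4)

4


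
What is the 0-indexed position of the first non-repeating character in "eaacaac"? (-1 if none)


Input: eaacaac
Character frequencies:
  'a': 4
  'c': 2
  'e': 1
Scanning left to right for freq == 1:
  Position 0 ('e'): unique! => answer = 0

0


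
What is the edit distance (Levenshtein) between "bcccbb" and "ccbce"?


Computing edit distance: "bcccbb" -> "ccbce"
DP table:
           c    c    b    c    e
      0    1    2    3    4    5
  b   1    1    2    2    3    4
  c   2    1    1    2    2    3
  c   3    2    1    2    2    3
  c   4    3    2    2    2    3
  b   5    4    3    2    3    3
  b   6    5    4    3    3    4
Edit distance = dp[6][5] = 4

4


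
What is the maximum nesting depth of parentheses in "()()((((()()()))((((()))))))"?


Input: "()()((((()()()))((((()))))))"
Tracking depth:
  Position 0 '(': depth becomes 1
  Position 1 ')': depth becomes 0
  Position 2 '(': depth becomes 1
  Position 3 ')': depth becomes 0
  Position 4 '(': depth becomes 1
  Position 5 '(': depth becomes 2
  Position 6 '(': depth becomes 3
  Position 7 '(': depth becomes 4
  Position 8 '(': depth becomes 5
  Position 9 ')': depth becomes 4
  Position 10 '(': depth becomes 5
  Position 11 ')': depth becomes 4
  Position 12 '(': depth becomes 5
  Position 13 ')': depth becomes 4
  Position 14 ')': depth becomes 3
  Position 15 ')': depth becomes 2
  Position 16 '(': depth becomes 3
  Position 17 '(': depth becomes 4
  Position 18 '(': depth becomes 5
  Position 19 '(': depth becomes 6
  Position 20 '(': depth becomes 7
  Position 21 ')': depth becomes 6
  Position 22 ')': depth becomes 5
  Position 23 ')': depth becomes 4
  Position 24 ')': depth becomes 3
  Position 25 ')': depth becomes 2
  Position 26 ')': depth becomes 1
  Position 27 ')': depth becomes 0
Maximum depth reached: 7

7


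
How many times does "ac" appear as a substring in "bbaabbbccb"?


Searching for "ac" in "bbaabbbccb"
Scanning each position:
  Position 0: "bb" => no
  Position 1: "ba" => no
  Position 2: "aa" => no
  Position 3: "ab" => no
  Position 4: "bb" => no
  Position 5: "bb" => no
  Position 6: "bc" => no
  Position 7: "cc" => no
  Position 8: "cb" => no
Total occurrences: 0

0


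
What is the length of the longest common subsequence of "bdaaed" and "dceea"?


LCS of "bdaaed" and "dceea"
DP table:
           d    c    e    e    a
      0    0    0    0    0    0
  b   0    0    0    0    0    0
  d   0    1    1    1    1    1
  a   0    1    1    1    1    2
  a   0    1    1    1    1    2
  e   0    1    1    2    2    2
  d   0    1    1    2    2    2
LCS length = dp[6][5] = 2

2


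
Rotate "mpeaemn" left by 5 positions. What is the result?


Input: "mpeaemn", rotate left by 5
First 5 characters: "mpeae"
Remaining characters: "mn"
Concatenate remaining + first: "mn" + "mpeae" = "mnmpeae"

mnmpeae


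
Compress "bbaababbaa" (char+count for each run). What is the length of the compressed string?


Input: bbaababbaa
Runs:
  'b' x 2 => "b2"
  'a' x 2 => "a2"
  'b' x 1 => "b1"
  'a' x 1 => "a1"
  'b' x 2 => "b2"
  'a' x 2 => "a2"
Compressed: "b2a2b1a1b2a2"
Compressed length: 12

12


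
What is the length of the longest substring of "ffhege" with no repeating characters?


Input: "ffhege"
Sliding window (track last position of each char):
  Position 0 ('f'): window [0,0] length 1 -- new best
  Position 1 ('f'): repeat (last at 0), move window start to 1
  Position 1 ('f'): window [1,1] length 1
  Position 2 ('h'): window [1,2] length 2 -- new best
  Position 3 ('e'): window [1,3] length 3 -- new best
  Position 4 ('g'): window [1,4] length 4 -- new best
  Position 5 ('e'): repeat (last at 3), move window start to 4
  Position 5 ('e'): window [4,5] length 2
Longest substring with no repeats: "fheg" with length 4

4


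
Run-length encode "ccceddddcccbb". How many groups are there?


Input: ccceddddcccbb
Scanning for consecutive runs:
  Group 1: 'c' x 3 (positions 0-2)
  Group 2: 'e' x 1 (positions 3-3)
  Group 3: 'd' x 4 (positions 4-7)
  Group 4: 'c' x 3 (positions 8-10)
  Group 5: 'b' x 2 (positions 11-12)
Total groups: 5

5


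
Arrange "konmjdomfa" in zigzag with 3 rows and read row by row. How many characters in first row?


Zigzag "konmjdomfa" into 3 rows:
Placing characters:
  'k' => row 0
  'o' => row 1
  'n' => row 2
  'm' => row 1
  'j' => row 0
  'd' => row 1
  'o' => row 2
  'm' => row 1
  'f' => row 0
  'a' => row 1
Rows:
  Row 0: "kjf"
  Row 1: "omdma"
  Row 2: "no"
First row length: 3

3


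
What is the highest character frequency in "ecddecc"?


Input: ecddecc
Character counts:
  'c': 3
  'd': 2
  'e': 2
Maximum frequency: 3

3


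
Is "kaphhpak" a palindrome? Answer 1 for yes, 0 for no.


Input: kaphhpak
Reversed: kaphhpak
  Compare pos 0 ('k') with pos 7 ('k'): match
  Compare pos 1 ('a') with pos 6 ('a'): match
  Compare pos 2 ('p') with pos 5 ('p'): match
  Compare pos 3 ('h') with pos 4 ('h'): match
Result: palindrome

1


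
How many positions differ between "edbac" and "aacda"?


Comparing "edbac" and "aacda" position by position:
  Position 0: 'e' vs 'a' => DIFFER
  Position 1: 'd' vs 'a' => DIFFER
  Position 2: 'b' vs 'c' => DIFFER
  Position 3: 'a' vs 'd' => DIFFER
  Position 4: 'c' vs 'a' => DIFFER
Positions that differ: 5

5


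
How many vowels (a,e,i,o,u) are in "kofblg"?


Input: kofblg
Checking each character:
  'k' at position 0: consonant
  'o' at position 1: vowel (running total: 1)
  'f' at position 2: consonant
  'b' at position 3: consonant
  'l' at position 4: consonant
  'g' at position 5: consonant
Total vowels: 1

1


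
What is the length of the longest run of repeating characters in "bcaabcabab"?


Input: "bcaabcabab"
Scanning for longest run:
  Position 1 ('c'): new char, reset run to 1
  Position 2 ('a'): new char, reset run to 1
  Position 3 ('a'): continues run of 'a', length=2
  Position 4 ('b'): new char, reset run to 1
  Position 5 ('c'): new char, reset run to 1
  Position 6 ('a'): new char, reset run to 1
  Position 7 ('b'): new char, reset run to 1
  Position 8 ('a'): new char, reset run to 1
  Position 9 ('b'): new char, reset run to 1
Longest run: 'a' with length 2

2


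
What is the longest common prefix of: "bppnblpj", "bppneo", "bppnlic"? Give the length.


Words: bppnblpj, bppneo, bppnlic
  Position 0: all 'b' => match
  Position 1: all 'p' => match
  Position 2: all 'p' => match
  Position 3: all 'n' => match
  Position 4: ('b', 'e', 'l') => mismatch, stop
LCP = "bppn" (length 4)

4


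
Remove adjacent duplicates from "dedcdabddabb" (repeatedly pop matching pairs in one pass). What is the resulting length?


Input: dedcdabddabb
Stack-based adjacent duplicate removal:
  Read 'd': push. Stack: d
  Read 'e': push. Stack: de
  Read 'd': push. Stack: ded
  Read 'c': push. Stack: dedc
  Read 'd': push. Stack: dedcd
  Read 'a': push. Stack: dedcda
  Read 'b': push. Stack: dedcdab
  Read 'd': push. Stack: dedcdabd
  Read 'd': matches stack top 'd' => pop. Stack: dedcdab
  Read 'a': push. Stack: dedcdaba
  Read 'b': push. Stack: dedcdabab
  Read 'b': matches stack top 'b' => pop. Stack: dedcdaba
Final stack: "dedcdaba" (length 8)

8


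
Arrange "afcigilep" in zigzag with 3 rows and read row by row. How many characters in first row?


Zigzag "afcigilep" into 3 rows:
Placing characters:
  'a' => row 0
  'f' => row 1
  'c' => row 2
  'i' => row 1
  'g' => row 0
  'i' => row 1
  'l' => row 2
  'e' => row 1
  'p' => row 0
Rows:
  Row 0: "agp"
  Row 1: "fiie"
  Row 2: "cl"
First row length: 3

3


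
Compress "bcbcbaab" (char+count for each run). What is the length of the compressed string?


Input: bcbcbaab
Runs:
  'b' x 1 => "b1"
  'c' x 1 => "c1"
  'b' x 1 => "b1"
  'c' x 1 => "c1"
  'b' x 1 => "b1"
  'a' x 2 => "a2"
  'b' x 1 => "b1"
Compressed: "b1c1b1c1b1a2b1"
Compressed length: 14

14


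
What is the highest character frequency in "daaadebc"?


Input: daaadebc
Character counts:
  'a': 3
  'b': 1
  'c': 1
  'd': 2
  'e': 1
Maximum frequency: 3

3


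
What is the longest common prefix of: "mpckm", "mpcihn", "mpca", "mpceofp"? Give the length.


Words: mpckm, mpcihn, mpca, mpceofp
  Position 0: all 'm' => match
  Position 1: all 'p' => match
  Position 2: all 'c' => match
  Position 3: ('k', 'i', 'a', 'e') => mismatch, stop
LCP = "mpc" (length 3)

3


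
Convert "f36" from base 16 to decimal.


Input: "f36" in base 16
Positional expansion:
  Digit 'f' (value 15) x 16^2 = 3840
  Digit '3' (value 3) x 16^1 = 48
  Digit '6' (value 6) x 16^0 = 6
Sum = 3894

3894


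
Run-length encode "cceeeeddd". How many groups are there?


Input: cceeeeddd
Scanning for consecutive runs:
  Group 1: 'c' x 2 (positions 0-1)
  Group 2: 'e' x 4 (positions 2-5)
  Group 3: 'd' x 3 (positions 6-8)
Total groups: 3

3


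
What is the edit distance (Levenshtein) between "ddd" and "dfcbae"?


Computing edit distance: "ddd" -> "dfcbae"
DP table:
           d    f    c    b    a    e
      0    1    2    3    4    5    6
  d   1    0    1    2    3    4    5
  d   2    1    1    2    3    4    5
  d   3    2    2    2    3    4    5
Edit distance = dp[3][6] = 5

5


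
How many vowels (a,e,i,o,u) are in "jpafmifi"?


Input: jpafmifi
Checking each character:
  'j' at position 0: consonant
  'p' at position 1: consonant
  'a' at position 2: vowel (running total: 1)
  'f' at position 3: consonant
  'm' at position 4: consonant
  'i' at position 5: vowel (running total: 2)
  'f' at position 6: consonant
  'i' at position 7: vowel (running total: 3)
Total vowels: 3

3


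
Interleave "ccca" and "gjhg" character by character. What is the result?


Interleaving "ccca" and "gjhg":
  Position 0: 'c' from first, 'g' from second => "cg"
  Position 1: 'c' from first, 'j' from second => "cj"
  Position 2: 'c' from first, 'h' from second => "ch"
  Position 3: 'a' from first, 'g' from second => "ag"
Result: cgcjchag

cgcjchag


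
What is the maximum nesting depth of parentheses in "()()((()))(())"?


Input: "()()((()))(())"
Tracking depth:
  Position 0 '(': depth becomes 1
  Position 1 ')': depth becomes 0
  Position 2 '(': depth becomes 1
  Position 3 ')': depth becomes 0
  Position 4 '(': depth becomes 1
  Position 5 '(': depth becomes 2
  Position 6 '(': depth becomes 3
  Position 7 ')': depth becomes 2
  Position 8 ')': depth becomes 1
  Position 9 ')': depth becomes 0
  Position 10 '(': depth becomes 1
  Position 11 '(': depth becomes 2
  Position 12 ')': depth becomes 1
  Position 13 ')': depth becomes 0
Maximum depth reached: 3

3


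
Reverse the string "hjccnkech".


Input: hjccnkech
Reading characters right to left:
  Position 8: 'h'
  Position 7: 'c'
  Position 6: 'e'
  Position 5: 'k'
  Position 4: 'n'
  Position 3: 'c'
  Position 2: 'c'
  Position 1: 'j'
  Position 0: 'h'
Reversed: hceknccjh

hceknccjh


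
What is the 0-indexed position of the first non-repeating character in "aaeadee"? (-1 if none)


Input: aaeadee
Character frequencies:
  'a': 3
  'd': 1
  'e': 3
Scanning left to right for freq == 1:
  Position 0 ('a'): freq=3, skip
  Position 1 ('a'): freq=3, skip
  Position 2 ('e'): freq=3, skip
  Position 3 ('a'): freq=3, skip
  Position 4 ('d'): unique! => answer = 4

4


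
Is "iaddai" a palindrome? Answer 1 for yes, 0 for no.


Input: iaddai
Reversed: iaddai
  Compare pos 0 ('i') with pos 5 ('i'): match
  Compare pos 1 ('a') with pos 4 ('a'): match
  Compare pos 2 ('d') with pos 3 ('d'): match
Result: palindrome

1


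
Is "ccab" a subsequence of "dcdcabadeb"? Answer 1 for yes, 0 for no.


Check if "ccab" is a subsequence of "dcdcabadeb"
Greedy scan:
  Position 0 ('d'): no match needed
  Position 1 ('c'): matches sub[0] = 'c'
  Position 2 ('d'): no match needed
  Position 3 ('c'): matches sub[1] = 'c'
  Position 4 ('a'): matches sub[2] = 'a'
  Position 5 ('b'): matches sub[3] = 'b'
  Position 6 ('a'): no match needed
  Position 7 ('d'): no match needed
  Position 8 ('e'): no match needed
  Position 9 ('b'): no match needed
All 4 characters matched => is a subsequence

1


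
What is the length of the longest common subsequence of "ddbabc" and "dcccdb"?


LCS of "ddbabc" and "dcccdb"
DP table:
           d    c    c    c    d    b
      0    0    0    0    0    0    0
  d   0    1    1    1    1    1    1
  d   0    1    1    1    1    2    2
  b   0    1    1    1    1    2    3
  a   0    1    1    1    1    2    3
  b   0    1    1    1    1    2    3
  c   0    1    2    2    2    2    3
LCS length = dp[6][6] = 3

3


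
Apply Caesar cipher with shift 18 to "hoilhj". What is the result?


Caesar cipher: shift "hoilhj" by 18
  'h' (pos 7) + 18 = pos 25 = 'z'
  'o' (pos 14) + 18 = pos 6 = 'g'
  'i' (pos 8) + 18 = pos 0 = 'a'
  'l' (pos 11) + 18 = pos 3 = 'd'
  'h' (pos 7) + 18 = pos 25 = 'z'
  'j' (pos 9) + 18 = pos 1 = 'b'
Result: zgadzb

zgadzb


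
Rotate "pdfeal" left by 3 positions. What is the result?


Input: "pdfeal", rotate left by 3
First 3 characters: "pdf"
Remaining characters: "eal"
Concatenate remaining + first: "eal" + "pdf" = "ealpdf"

ealpdf


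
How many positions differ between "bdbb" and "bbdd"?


Comparing "bdbb" and "bbdd" position by position:
  Position 0: 'b' vs 'b' => same
  Position 1: 'd' vs 'b' => DIFFER
  Position 2: 'b' vs 'd' => DIFFER
  Position 3: 'b' vs 'd' => DIFFER
Positions that differ: 3

3


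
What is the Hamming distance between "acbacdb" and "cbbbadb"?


Comparing "acbacdb" and "cbbbadb" position by position:
  Position 0: 'a' vs 'c' => differ
  Position 1: 'c' vs 'b' => differ
  Position 2: 'b' vs 'b' => same
  Position 3: 'a' vs 'b' => differ
  Position 4: 'c' vs 'a' => differ
  Position 5: 'd' vs 'd' => same
  Position 6: 'b' vs 'b' => same
Total differences (Hamming distance): 4

4


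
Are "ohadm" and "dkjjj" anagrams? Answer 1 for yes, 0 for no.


Strings: "ohadm", "dkjjj"
Sorted first:  adhmo
Sorted second: djjjk
Differ at position 0: 'a' vs 'd' => not anagrams

0


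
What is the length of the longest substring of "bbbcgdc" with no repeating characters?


Input: "bbbcgdc"
Sliding window (track last position of each char):
  Position 0 ('b'): window [0,0] length 1 -- new best
  Position 1 ('b'): repeat (last at 0), move window start to 1
  Position 1 ('b'): window [1,1] length 1
  Position 2 ('b'): repeat (last at 1), move window start to 2
  Position 2 ('b'): window [2,2] length 1
  Position 3 ('c'): window [2,3] length 2 -- new best
  Position 4 ('g'): window [2,4] length 3 -- new best
  Position 5 ('d'): window [2,5] length 4 -- new best
  Position 6 ('c'): repeat (last at 3), move window start to 4
  Position 6 ('c'): window [4,6] length 3
Longest substring with no repeats: "bcgd" with length 4

4


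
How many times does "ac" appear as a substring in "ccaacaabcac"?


Searching for "ac" in "ccaacaabcac"
Scanning each position:
  Position 0: "cc" => no
  Position 1: "ca" => no
  Position 2: "aa" => no
  Position 3: "ac" => MATCH
  Position 4: "ca" => no
  Position 5: "aa" => no
  Position 6: "ab" => no
  Position 7: "bc" => no
  Position 8: "ca" => no
  Position 9: "ac" => MATCH
Total occurrences: 2

2


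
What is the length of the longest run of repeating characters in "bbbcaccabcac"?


Input: "bbbcaccabcac"
Scanning for longest run:
  Position 1 ('b'): continues run of 'b', length=2
  Position 2 ('b'): continues run of 'b', length=3
  Position 3 ('c'): new char, reset run to 1
  Position 4 ('a'): new char, reset run to 1
  Position 5 ('c'): new char, reset run to 1
  Position 6 ('c'): continues run of 'c', length=2
  Position 7 ('a'): new char, reset run to 1
  Position 8 ('b'): new char, reset run to 1
  Position 9 ('c'): new char, reset run to 1
  Position 10 ('a'): new char, reset run to 1
  Position 11 ('c'): new char, reset run to 1
Longest run: 'b' with length 3

3


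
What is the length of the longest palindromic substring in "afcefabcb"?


Input: "afcefabcb"
Checking substrings for palindromes:
  [6:9] "bcb" (len 3) => palindrome
Longest palindromic substring: "bcb" with length 3

3


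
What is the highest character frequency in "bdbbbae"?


Input: bdbbbae
Character counts:
  'a': 1
  'b': 4
  'd': 1
  'e': 1
Maximum frequency: 4

4


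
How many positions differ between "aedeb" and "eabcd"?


Comparing "aedeb" and "eabcd" position by position:
  Position 0: 'a' vs 'e' => DIFFER
  Position 1: 'e' vs 'a' => DIFFER
  Position 2: 'd' vs 'b' => DIFFER
  Position 3: 'e' vs 'c' => DIFFER
  Position 4: 'b' vs 'd' => DIFFER
Positions that differ: 5

5


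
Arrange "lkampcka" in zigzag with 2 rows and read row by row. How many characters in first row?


Zigzag "lkampcka" into 2 rows:
Placing characters:
  'l' => row 0
  'k' => row 1
  'a' => row 0
  'm' => row 1
  'p' => row 0
  'c' => row 1
  'k' => row 0
  'a' => row 1
Rows:
  Row 0: "lapk"
  Row 1: "kmca"
First row length: 4

4


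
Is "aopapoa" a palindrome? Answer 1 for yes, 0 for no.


Input: aopapoa
Reversed: aopapoa
  Compare pos 0 ('a') with pos 6 ('a'): match
  Compare pos 1 ('o') with pos 5 ('o'): match
  Compare pos 2 ('p') with pos 4 ('p'): match
Result: palindrome

1


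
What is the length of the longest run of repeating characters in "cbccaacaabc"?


Input: "cbccaacaabc"
Scanning for longest run:
  Position 1 ('b'): new char, reset run to 1
  Position 2 ('c'): new char, reset run to 1
  Position 3 ('c'): continues run of 'c', length=2
  Position 4 ('a'): new char, reset run to 1
  Position 5 ('a'): continues run of 'a', length=2
  Position 6 ('c'): new char, reset run to 1
  Position 7 ('a'): new char, reset run to 1
  Position 8 ('a'): continues run of 'a', length=2
  Position 9 ('b'): new char, reset run to 1
  Position 10 ('c'): new char, reset run to 1
Longest run: 'c' with length 2

2
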